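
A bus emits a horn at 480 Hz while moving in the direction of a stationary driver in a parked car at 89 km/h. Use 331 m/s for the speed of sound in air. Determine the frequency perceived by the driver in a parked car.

519 Hz

89 km/h = 24.72 m/s.
Only the source moves, toward the listener, so f' = f · v/(v − v_s).
f' = 480 × 331/(331 − 24.72) = 480 × 331/306.3 ≈ 519 Hz.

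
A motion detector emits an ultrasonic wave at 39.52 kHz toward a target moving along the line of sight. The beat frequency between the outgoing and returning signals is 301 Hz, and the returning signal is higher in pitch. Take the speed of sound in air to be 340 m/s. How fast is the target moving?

1.29 m/s

Double Doppler shift off a moving reflector: f₂ = f₀ · (v + u)/(v − u) (u > 0 toward emitter).
Returning signal is higher, so f₂ = f₀ + Δf = 39520 + 301 = 39821 Hz.
Rearranging, u = v · (f₂ − f₀)/(f₂ + f₀) = 340 × 301/79341 ≈ 1.29 m/s.
So the target is moving at 1.29 m/s toward the emitter.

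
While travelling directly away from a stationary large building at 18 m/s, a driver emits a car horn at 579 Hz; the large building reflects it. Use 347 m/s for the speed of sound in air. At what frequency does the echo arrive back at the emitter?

The large building receives the sound from a moving source: f₁ = f₀ · v/(v + v_e) = 579 × 347/365 ≈ 550 Hz.
On the return leg the driver is a moving observer: f₂ = f₁ · (v − v_e)/v = 550 × 329/347 ≈ 522 Hz.

522 Hz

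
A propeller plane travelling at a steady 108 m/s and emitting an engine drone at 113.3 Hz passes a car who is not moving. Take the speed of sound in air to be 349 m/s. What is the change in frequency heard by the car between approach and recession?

Approaching: f₁ = f · v/(v − v_s) = 113.3 × 349/241 ≈ 164.1 Hz.
Receding: f₂ = f · v/(v + v_s) = 113.3 × 349/457 ≈ 86.5 Hz.
Drop: f₁ − f₂ = 2f·v·v_s/(v² − v_s²) = 2 × 113.3 × 349 × 108/(349² − 108²) ≈ 77.5 Hz.

77.5 Hz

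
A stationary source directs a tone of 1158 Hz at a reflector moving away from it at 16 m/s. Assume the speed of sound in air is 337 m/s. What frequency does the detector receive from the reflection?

The reflector first receives the wave as a moving observer: f₁ = f₀ · (v − u)/v = 1158 × (337 − 16)/337 ≈ 1103 Hz.
The reflection then acts as a moving source: f₂ = f₁ · v/(v + u) ≈ 1053 Hz.

1053 Hz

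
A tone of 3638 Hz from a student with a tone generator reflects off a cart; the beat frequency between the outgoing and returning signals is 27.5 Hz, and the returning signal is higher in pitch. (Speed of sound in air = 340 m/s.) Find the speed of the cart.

Double Doppler shift off a moving reflector: f₂ = f₀ · (v + u)/(v − u) (u > 0 toward emitter).
Returning signal is higher, so f₂ = f₀ + Δf = 3638 + 27.5 = 3665.5 Hz.
Rearranging, u = v · (f₂ − f₀)/(f₂ + f₀) = 340 × 27.5/7303.5 ≈ 1.28 m/s.
So the cart is moving at 1.28 m/s toward the emitter.

1.28 m/s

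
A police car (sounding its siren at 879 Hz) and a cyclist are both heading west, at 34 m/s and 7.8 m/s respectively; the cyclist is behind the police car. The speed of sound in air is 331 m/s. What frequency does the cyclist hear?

The cyclist is behind, so the police car is moving away from it while the cyclist is moving toward the police car.
General Doppler shift: f' = f · (v + v_o)/(v + v_s).
f' = 879 × (331 + 7.8)/(331 + 34) = 879 × 338.8/365 ≈ 816 Hz.

816 Hz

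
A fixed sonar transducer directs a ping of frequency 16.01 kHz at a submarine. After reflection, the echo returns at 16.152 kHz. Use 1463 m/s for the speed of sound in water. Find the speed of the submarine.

6.5 m/s

Double Doppler shift off a moving reflector: f₂ = f₀ · (v + u)/(v − u) (u > 0 toward emitter).
Rearranging, u = v · (f₂ − f₀)/(f₂ + f₀) = 1463 × 0.142/32.162 ≈ 6.5 m/s.
So the submarine is moving at 6.5 m/s toward the emitter.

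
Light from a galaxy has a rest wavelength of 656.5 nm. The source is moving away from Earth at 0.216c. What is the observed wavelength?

Relativistic Doppler for wavelength: λ' = λ₀ · √((1 + β)/(1 − β)).
λ' = 656.5 × √(1.2160/0.7840) = 656.5 × 1.24540 ≈ 817.6 nm.

817.6 nm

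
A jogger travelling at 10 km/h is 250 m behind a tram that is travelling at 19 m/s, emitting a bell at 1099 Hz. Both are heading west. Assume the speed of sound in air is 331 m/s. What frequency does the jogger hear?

10 km/h = 2.778 m/s.
The jogger is behind, so the tram is moving away from it while the jogger is moving toward the tram.
With source receding and observer approaching, f' = f · (v + v_o)/(v + v_s).
f' = 1099 × (331 + 2.778)/(331 + 19) = 1099 × 333.78/350 ≈ 1048 Hz.

1048 Hz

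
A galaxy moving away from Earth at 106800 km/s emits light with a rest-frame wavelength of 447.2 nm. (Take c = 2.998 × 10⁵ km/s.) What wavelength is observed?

649.1 nm

β = v/c = 106800/299800 = 0.3562.
Relativistic Doppler for wavelength: λ' = λ₀ · √((1 + β)/(1 − β)).
λ' = 447.2 × √(1.3562/0.6438) = 447.2 × 1.45146 ≈ 649.1 nm.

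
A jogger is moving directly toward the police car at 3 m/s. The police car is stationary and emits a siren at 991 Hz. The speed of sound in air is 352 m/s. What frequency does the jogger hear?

Only the observer moves, toward the source, so f' = f · (v + v_o)/v.
f' = 991 × (352 + 3)/352 = 991 × 355/352 ≈ 999 Hz.

999 Hz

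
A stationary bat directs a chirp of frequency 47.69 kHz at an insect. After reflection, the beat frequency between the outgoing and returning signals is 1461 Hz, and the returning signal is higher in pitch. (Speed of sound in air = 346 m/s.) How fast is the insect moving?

5.2 m/s

Double Doppler shift off a moving reflector: f₂ = f₀ · (v + u)/(v − u) (u > 0 toward emitter).
Returning signal is higher, so f₂ = f₀ + Δf = 47690 + 1461 = 49151 Hz.
Rearranging, u = v · (f₂ − f₀)/(f₂ + f₀) = 346 × 1461/96841 ≈ 5.2 m/s.
So the insect is moving at 5.2 m/s toward the emitter.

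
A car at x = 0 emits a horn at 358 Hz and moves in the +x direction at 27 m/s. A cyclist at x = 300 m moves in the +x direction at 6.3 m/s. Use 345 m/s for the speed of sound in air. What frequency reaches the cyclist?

381 Hz

The observer lies on the +x side, so the source is heading toward the observer and the observer is heading away from the source.
General Doppler shift: f' = f · (v − v_o)/(v − v_s).
f' = 358 × (345 − 6.3)/(345 − 27) = 358 × 338.7/318 ≈ 381 Hz.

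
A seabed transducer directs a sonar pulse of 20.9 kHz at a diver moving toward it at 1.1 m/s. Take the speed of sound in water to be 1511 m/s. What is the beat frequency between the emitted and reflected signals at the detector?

30.5 Hz

The diver first receives the wave as a moving observer: f₁ = f₀ · (v + u)/v = 20.9 × (1511 + 1.1)/1511 ≈ 20.9152 kHz.
The reflection then acts as a moving source: f₂ = f₁ · v/(v − u) ≈ 20.9305 kHz.
Beat frequency (with f₀ = 20900 Hz): |f₂ − f₀| = 2u·f₀/(v − u) = 2 × 1.1 × 20900/1509.9 ≈ 30.5 Hz.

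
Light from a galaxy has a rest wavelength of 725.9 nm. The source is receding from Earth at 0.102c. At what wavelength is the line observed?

Relativistic Doppler for wavelength: λ' = λ₀ · √((1 + β)/(1 − β)).
λ' = 725.9 × √(1.1020/0.8980) = 725.9 × 1.10778 ≈ 804.1 nm.

804.1 nm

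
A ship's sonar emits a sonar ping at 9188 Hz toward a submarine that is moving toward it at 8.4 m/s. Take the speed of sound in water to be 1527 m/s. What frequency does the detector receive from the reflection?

9290 Hz

The submarine first receives the wave as a moving observer: f₁ = f₀ · (v + u)/v = 9188 × (1527 + 8.4)/1527 ≈ 9239 Hz.
The reflection then acts as a moving source: f₂ = f₁ · v/(v − u) ≈ 9290 Hz.
Equivalently f₂ = f₀ · (v + u)/(v − u).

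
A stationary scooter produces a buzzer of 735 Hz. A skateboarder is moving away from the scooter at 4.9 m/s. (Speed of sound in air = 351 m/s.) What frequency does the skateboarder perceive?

725 Hz

Moving observer, stationary source: f' = f · (v − v_o)/v.
f' = 735 × (351 − 4.9)/351 = 735 × 346.1/351 ≈ 725 Hz.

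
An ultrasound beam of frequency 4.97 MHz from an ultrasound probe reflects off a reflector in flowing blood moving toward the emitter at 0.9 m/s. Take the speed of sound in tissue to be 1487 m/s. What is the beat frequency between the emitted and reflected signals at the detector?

6020 Hz

At the reflector in flowing blood (a moving observer), f₁ = f₀ · (v + u)/v = 4.97 × 1487.9/1487 ≈ 4.97301 MHz.
On reflection it acts as a source moving toward the stationary detector: f₂ = f₁ · v/(v − u) = 4.97301 × 1487/1486.1 ≈ 4.97602 MHz.
Beat frequency (with f₀ = 4970000 Hz): |f₂ − f₀| = 2u·f₀/(v − u) = 2 × 0.9 × 4970000/1486.1 ≈ 6020 Hz.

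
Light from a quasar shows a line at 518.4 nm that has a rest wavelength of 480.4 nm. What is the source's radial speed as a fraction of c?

0.076

λ'/λ₀ = 1.0791 > 1 (redshift), so the source is receding.
λ'/λ₀ = √((1 + β)/(1 − β)) for a receding source ⇒ β = (r² − 1)/(r² + 1) with r = λ'/λ₀.
β = (1.1645 − 1)/(1.1645 + 1) ≈ 0.076.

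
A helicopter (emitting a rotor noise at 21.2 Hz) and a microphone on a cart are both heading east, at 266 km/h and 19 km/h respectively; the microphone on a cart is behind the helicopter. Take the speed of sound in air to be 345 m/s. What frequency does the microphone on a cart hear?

17.7 Hz

266 km/h = 73.89 m/s; 19 km/h = 5.278 m/s.
The microphone on a cart is behind, so the helicopter is moving away from it while the microphone on a cart is moving toward the helicopter.
Both move, so f' = f · (v + v_o)/(v + v_s).
f' = 21.2 × (345 + 5.278)/(345 + 73.89) = 21.2 × 350.28/418.89 ≈ 17.7 Hz.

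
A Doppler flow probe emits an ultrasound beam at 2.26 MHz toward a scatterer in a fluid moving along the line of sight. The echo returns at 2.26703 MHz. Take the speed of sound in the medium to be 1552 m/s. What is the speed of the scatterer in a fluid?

Double Doppler shift off a moving reflector: f₂ = f₀ · (v + u)/(v − u) (u > 0 toward emitter).
Rearranging, u = v · (f₂ − f₀)/(f₂ + f₀) = 1552 × 0.00703/4.52703 ≈ 2.41 m/s.
So the scatterer in a fluid is moving at 2.41 m/s toward the emitter.

2.41 m/s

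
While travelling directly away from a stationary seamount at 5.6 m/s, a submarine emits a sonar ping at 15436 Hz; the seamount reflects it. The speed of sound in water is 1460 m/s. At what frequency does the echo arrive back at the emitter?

The seamount receives the sound from a moving source: f₁ = f₀ · v/(v + v_e) = 15436 × 1460/1465.6 ≈ 15377 Hz.
On the return leg the submarine is a moving observer: f₂ = f₁ · (v − v_e)/v = 15377 × 1454.4/1460 ≈ 15318 Hz.

15318 Hz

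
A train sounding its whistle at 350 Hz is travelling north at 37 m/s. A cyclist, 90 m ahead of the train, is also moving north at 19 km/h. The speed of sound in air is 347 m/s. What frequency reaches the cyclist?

386 Hz

19 km/h = 5.278 m/s.
The cyclist is ahead, so the train is moving toward it while the cyclist is moving away from the train.
General Doppler shift: f' = f · (v − v_o)/(v − v_s).
f' = 350 × (347 − 5.278)/(347 − 37) = 350 × 341.72/310 ≈ 386 Hz.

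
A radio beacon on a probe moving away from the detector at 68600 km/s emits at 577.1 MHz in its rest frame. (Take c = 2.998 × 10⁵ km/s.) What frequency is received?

457.2 MHz

β = v/c = 68600/299800 = 0.2288.
Relativistic Doppler for frequency: f' = f₀ · √((1 − β)/(1 + β)).
f' = 577.1 × √(0.7712/1.2288) = 577.1 × 0.79220 ≈ 457.2 MHz.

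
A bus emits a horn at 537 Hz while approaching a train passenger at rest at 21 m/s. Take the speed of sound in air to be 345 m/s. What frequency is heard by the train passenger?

572 Hz

Only the source moves, toward the listener, so f' = f · v/(v − v_s).
f' = 537 × 345/(345 − 21) = 537 × 345/324 ≈ 572 Hz.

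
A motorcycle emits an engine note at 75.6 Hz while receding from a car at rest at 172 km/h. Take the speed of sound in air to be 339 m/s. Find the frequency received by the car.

172 km/h = 47.78 m/s.
Only the source moves, away from the listener, so f' = f · v/(v + v_s).
f' = 75.6 × 339/(339 + 47.78) = 75.6 × 339/386.8 ≈ 66 Hz.

66 Hz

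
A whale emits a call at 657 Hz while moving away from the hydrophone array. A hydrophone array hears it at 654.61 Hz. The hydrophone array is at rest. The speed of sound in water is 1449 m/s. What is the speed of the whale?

5.3 m/s

f' = f · v/(v + v_s) ⇒ v_s = v · |1 − f/f'|.
v_s = 1449 × |1 − 657/654.61| = 1449 × 0.003651 ≈ 5.3 m/s.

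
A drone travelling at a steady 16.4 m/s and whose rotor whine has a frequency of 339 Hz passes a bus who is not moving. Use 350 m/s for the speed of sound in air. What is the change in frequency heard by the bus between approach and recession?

Approaching: f₁ = f · v/(v − v_s) = 339 × 350/333.6 ≈ 355.7 Hz.
Receding: f₂ = f · v/(v + v_s) = 339 × 350/366.4 ≈ 323.8 Hz.
Drop: f₁ − f₂ = 2f·v·v_s/(v² − v_s²) = 2 × 339 × 350 × 16.4/(350² − 16.4²) ≈ 31.8 Hz.

31.8 Hz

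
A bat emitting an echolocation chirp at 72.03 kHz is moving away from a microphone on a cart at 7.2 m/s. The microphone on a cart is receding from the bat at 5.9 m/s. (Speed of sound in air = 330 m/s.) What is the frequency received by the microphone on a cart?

69.2 kHz

Both move, so f' = f · (v − v_o)/(v + v_s).
f' = 72.03 × (330 − 5.9)/(330 + 7.2) = 72.03 × 324.1/337.2 ≈ 69.2 kHz.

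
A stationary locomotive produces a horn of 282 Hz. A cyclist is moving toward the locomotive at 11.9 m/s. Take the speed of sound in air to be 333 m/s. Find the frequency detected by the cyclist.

Only the observer moves, toward the source, so f' = f · (v + v_o)/v.
f' = 282 × (333 + 11.9)/333 = 282 × 344.9/333 ≈ 292 Hz.

292 Hz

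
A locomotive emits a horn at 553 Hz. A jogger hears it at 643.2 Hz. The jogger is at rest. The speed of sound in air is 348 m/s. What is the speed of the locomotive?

49 m/s

f' > f, so the locomotive is approaching.
f' = f · v/(v − v_s) ⇒ v_s = v · |1 − f/f'|.
v_s = 348 × |1 − 553/643.2| = 348 × 0.1402 ≈ 49 m/s.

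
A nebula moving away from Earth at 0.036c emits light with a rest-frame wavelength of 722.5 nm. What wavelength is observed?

Relativistic Doppler for wavelength: λ' = λ₀ · √((1 + β)/(1 − β)).
λ' = 722.5 × √(1.0360/0.9640) = 722.5 × 1.03667 ≈ 749.0 nm.

749.0 nm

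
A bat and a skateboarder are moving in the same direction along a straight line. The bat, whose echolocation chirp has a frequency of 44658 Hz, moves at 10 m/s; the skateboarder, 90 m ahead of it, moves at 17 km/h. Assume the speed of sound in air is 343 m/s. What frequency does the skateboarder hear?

45366 Hz

17 km/h = 4.722 m/s.
The skateboarder is ahead, so the bat is moving toward it while the skateboarder is moving away from the bat.
General Doppler shift: f' = f · (v − v_o)/(v − v_s).
f' = 44658 × (343 − 4.722)/(343 − 10) = 44658 × 338.28/333 ≈ 45366 Hz.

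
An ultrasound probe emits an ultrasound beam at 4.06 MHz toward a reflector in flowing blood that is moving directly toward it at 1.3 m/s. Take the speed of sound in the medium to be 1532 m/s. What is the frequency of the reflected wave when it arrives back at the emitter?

At the reflector in flowing blood (a moving observer), f₁ = f₀ · (v + u)/v = 4.06 × 1533.3/1532 ≈ 4.063 MHz.
On reflection it acts as a source moving toward the stationary detector: f₂ = f₁ · v/(v − u) = 4.063 × 1532/1530.7 ≈ 4.067 MHz.

4.067 MHz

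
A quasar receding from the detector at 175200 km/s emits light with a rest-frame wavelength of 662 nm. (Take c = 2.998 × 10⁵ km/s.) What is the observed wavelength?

1292.5 nm

β = v/c = 175200/299800 = 0.5844.
Relativistic Doppler for wavelength: λ' = λ₀ · √((1 + β)/(1 − β)).
λ' = 662 × √(1.5844/0.4156) = 662 × 1.95249 ≈ 1292.5 nm.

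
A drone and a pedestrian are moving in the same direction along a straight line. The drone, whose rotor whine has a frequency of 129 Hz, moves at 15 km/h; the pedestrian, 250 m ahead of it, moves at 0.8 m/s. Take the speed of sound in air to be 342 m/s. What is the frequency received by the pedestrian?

15 km/h = 4.167 m/s.
The pedestrian is ahead, so the drone is moving toward it while the pedestrian is moving away from the drone.
Both move, so f' = f · (v − v_o)/(v − v_s).
f' = 129 × (342 − 0.8)/(342 − 4.167) = 129 × 341.2/337.83 ≈ 130 Hz.

130 Hz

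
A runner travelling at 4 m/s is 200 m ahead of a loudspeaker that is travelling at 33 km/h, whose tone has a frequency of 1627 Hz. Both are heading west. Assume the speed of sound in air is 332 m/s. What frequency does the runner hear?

1653 Hz

33 km/h = 9.167 m/s.
The runner is ahead, so the loudspeaker is moving toward it while the runner is moving away from the loudspeaker.
With source approaching and observer receding, f' = f · (v − v_o)/(v − v_s).
f' = 1627 × (332 − 4)/(332 − 9.167) = 1627 × 328/322.83 ≈ 1653 Hz.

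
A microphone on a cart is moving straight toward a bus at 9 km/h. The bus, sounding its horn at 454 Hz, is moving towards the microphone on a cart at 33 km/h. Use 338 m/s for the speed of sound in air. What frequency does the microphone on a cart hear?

470 Hz

33 km/h = 9.167 m/s; 9 km/h = 2.5 m/s.
Both move, so f' = f · (v + v_o)/(v − v_s).
f' = 454 × (338 + 2.5)/(338 − 9.167) = 454 × 340.5/328.83 ≈ 470 Hz.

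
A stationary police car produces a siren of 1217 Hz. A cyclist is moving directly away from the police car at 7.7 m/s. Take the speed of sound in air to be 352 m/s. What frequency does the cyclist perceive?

Moving observer, stationary source: f' = f · (v − v_o)/v.
f' = 1217 × (352 − 7.7)/352 = 1217 × 344.3/352 ≈ 1190 Hz.

1190 Hz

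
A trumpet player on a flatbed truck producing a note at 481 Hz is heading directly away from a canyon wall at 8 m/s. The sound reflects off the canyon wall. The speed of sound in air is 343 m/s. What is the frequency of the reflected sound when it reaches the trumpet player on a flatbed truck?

459 Hz

The canyon wall receives the sound from a moving source: f₁ = f₀ · v/(v + v_e) = 481 × 343/351 ≈ 470 Hz.
On the return leg the trumpet player on a flatbed truck is a moving observer: f₂ = f₁ · (v − v_e)/v = 470 × 335/343 ≈ 459 Hz.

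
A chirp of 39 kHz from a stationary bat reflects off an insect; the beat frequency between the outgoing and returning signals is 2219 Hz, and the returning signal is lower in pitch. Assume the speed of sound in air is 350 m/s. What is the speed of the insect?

Double Doppler shift off a moving reflector: f₂ = f₀ · (v + u)/(v − u) (u > 0 toward emitter).
Returning signal is lower, so f₂ = f₀ − Δf = 39000 − 2219 = 36781 Hz.
Rearranging, u = v · (f₂ − f₀)/(f₂ + f₀) = 350 × -2219/75781 ≈ -10.2 m/s.
So the insect is moving at 10.2 m/s away from the emitter.

10.2 m/s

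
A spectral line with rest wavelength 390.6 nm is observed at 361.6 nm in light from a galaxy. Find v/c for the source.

0.077

λ'/λ₀ = 0.9258 < 1 (blueshift), so the source is approaching.
λ'/λ₀ = √((1 − β)/(1 + β)) for an approaching source ⇒ β = (1 − r²)/(1 + r²) with r = λ'/λ₀.
β = (1 − 0.8570)/(1 + 0.8570) ≈ 0.077.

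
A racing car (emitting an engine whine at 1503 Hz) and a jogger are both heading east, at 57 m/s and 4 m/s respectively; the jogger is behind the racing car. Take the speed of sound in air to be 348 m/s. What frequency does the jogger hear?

The jogger is behind, so the racing car is moving away from it while the jogger is moving toward the racing car.
With source receding and observer approaching, f' = f · (v + v_o)/(v + v_s).
f' = 1503 × (348 + 4)/(348 + 57) = 1503 × 352/405 ≈ 1306 Hz.

1306 Hz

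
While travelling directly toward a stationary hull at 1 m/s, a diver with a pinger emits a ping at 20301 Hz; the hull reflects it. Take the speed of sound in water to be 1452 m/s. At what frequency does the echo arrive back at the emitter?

The hull receives the sound from a moving source: f₁ = f₀ · v/(v − v_e) = 20301 × 1452/1451 ≈ 20315 Hz.
On the return leg the diver with a pinger is a moving observer: f₂ = f₁ · (v + v_e)/v = 20315 × 1453/1452 ≈ 20329 Hz.
Equivalently f₂ = f₀ · (v + v_e)/(v − v_e).

20329 Hz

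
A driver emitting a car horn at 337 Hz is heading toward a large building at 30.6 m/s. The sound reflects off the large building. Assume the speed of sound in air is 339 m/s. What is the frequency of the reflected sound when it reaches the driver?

The large building receives the sound from a moving source: f₁ = f₀ · v/(v − v_e) = 337 × 339/308.4 ≈ 370 Hz.
On the return leg the driver is a moving observer: f₂ = f₁ · (v + v_e)/v = 370 × 369.6/339 ≈ 404 Hz.
Equivalently f₂ = f₀ · (v + v_e)/(v − v_e).

404 Hz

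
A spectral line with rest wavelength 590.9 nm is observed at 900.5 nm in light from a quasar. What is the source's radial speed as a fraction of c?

0.398

λ'/λ₀ = 1.5239 > 1 (redshift), so the source is receding.
λ'/λ₀ = √((1 + β)/(1 − β)) for a receding source ⇒ β = (r² − 1)/(r² + 1) with r = λ'/λ₀.
β = (2.3224 − 1)/(2.3224 + 1) ≈ 0.398.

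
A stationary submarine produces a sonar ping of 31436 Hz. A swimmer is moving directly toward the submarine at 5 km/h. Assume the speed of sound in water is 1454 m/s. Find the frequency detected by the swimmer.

31466 Hz

5 km/h = 1.389 m/s.
Moving observer, stationary source: f' = f · (v + v_o)/v.
f' = 31436 × (1454 + 1.389)/1454 = 31436 × 1455.4/1454 ≈ 31466 Hz.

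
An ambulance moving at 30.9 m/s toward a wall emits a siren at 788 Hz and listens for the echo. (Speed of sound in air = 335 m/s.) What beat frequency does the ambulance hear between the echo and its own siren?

The wall receives the sound from a moving source: f₁ = f₀ · v/(v − v_e) = 788 × 335/304.1 ≈ 868.1 Hz.
On the return leg the ambulance is a moving observer: f₂ = f₁ · (v + v_e)/v = 868.1 × 365.9/335 ≈ 948.1 Hz.
Equivalently f₂ = f₀ · (v + v_e)/(v − v_e).
Beat against the emitted tone: |f₂ − f₀| = 2v_e·f₀/(v − v_e) = 2 × 30.9 × 788/304.1 ≈ 160 Hz.

160 Hz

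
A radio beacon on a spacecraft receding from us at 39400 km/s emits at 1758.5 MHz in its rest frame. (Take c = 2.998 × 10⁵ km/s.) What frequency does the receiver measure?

1540.8 MHz

β = v/c = 39400/299800 = 0.1314.
Relativistic Doppler for frequency: f' = f₀ · √((1 − β)/(1 + β)).
f' = 1758.5 × √(0.8686/1.1314) = 1758.5 × 0.87618 ≈ 1540.8 MHz.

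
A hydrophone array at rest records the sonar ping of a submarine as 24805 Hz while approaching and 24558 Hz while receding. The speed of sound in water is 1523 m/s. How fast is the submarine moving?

7.6 m/s

f₁/f₂ = (v + v_s)/(v − v_s), so v_s = v · (f₁ − f₂)/(f₁ + f₂).
v_s = 1523 × (24805 − 24558)/(24805 + 24558) = 1523 × 247/49363 ≈ 7.6 m/s.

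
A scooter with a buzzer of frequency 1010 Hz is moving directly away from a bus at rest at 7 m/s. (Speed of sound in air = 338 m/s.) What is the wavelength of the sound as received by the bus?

Only the source moves, away from the listener, so f' = f · v/(v + v_s).
f' = 1010 × 338/(338 + 7) ≈ 990 Hz.
λ' = v/f' = 338/989.507 ≈ 34.2 cm.

34.2 cm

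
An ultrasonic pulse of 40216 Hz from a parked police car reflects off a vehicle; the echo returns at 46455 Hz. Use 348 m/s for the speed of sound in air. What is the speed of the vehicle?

25 m/s

Double Doppler shift off a moving reflector: f₂ = f₀ · (v + u)/(v − u) (u > 0 toward emitter).
Rearranging, u = v · (f₂ − f₀)/(f₂ + f₀) = 348 × 6239/86671 ≈ 25 m/s.
So the vehicle is moving at 25 m/s toward the emitter.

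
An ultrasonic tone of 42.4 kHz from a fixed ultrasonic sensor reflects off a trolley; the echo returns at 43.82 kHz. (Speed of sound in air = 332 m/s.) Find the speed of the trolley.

Double Doppler shift off a moving reflector: f₂ = f₀ · (v + u)/(v − u) (u > 0 toward emitter).
Rearranging, u = v · (f₂ − f₀)/(f₂ + f₀) = 332 × 1.42/86.22 ≈ 5.5 m/s.
So the trolley is moving at 5.5 m/s toward the emitter.

5.5 m/s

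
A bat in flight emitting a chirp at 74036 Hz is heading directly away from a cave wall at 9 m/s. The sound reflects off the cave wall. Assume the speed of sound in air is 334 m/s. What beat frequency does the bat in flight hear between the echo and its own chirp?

The cave wall receives the sound from a moving source: f₁ = f₀ · v/(v + v_e) = 74036 × 334/343 ≈ 72093 Hz.
On the return leg the bat in flight is a moving observer: f₂ = f₁ · (v − v_e)/v = 72093 × 325/334 ≈ 70151 Hz.
Equivalently f₂ = f₀ · (v − v_e)/(v + v_e).
Beat against the emitted tone: |f₂ − f₀| = 2v_e·f₀/(v + v_e) = 2 × 9 × 74036/343 ≈ 3885 Hz.

3885 Hz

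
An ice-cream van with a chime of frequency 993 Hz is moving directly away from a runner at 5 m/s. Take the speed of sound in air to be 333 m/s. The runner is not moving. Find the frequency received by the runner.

978 Hz

Only the source moves, away from the listener, so f' = f · v/(v + v_s).
f' = 993 × 333/(333 + 5) = 993 × 333/338 ≈ 978 Hz.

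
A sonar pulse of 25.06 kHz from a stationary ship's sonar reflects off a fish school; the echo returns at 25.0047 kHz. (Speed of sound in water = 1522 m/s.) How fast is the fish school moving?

Double Doppler shift off a moving reflector: f₂ = f₀ · (v + u)/(v − u) (u > 0 toward emitter).
Rearranging, u = v · (f₂ − f₀)/(f₂ + f₀) = 1522 × -0.0553/50.0647 ≈ -1.68 m/s.
So the fish school is moving at 1.68 m/s away from the emitter.

1.68 m/s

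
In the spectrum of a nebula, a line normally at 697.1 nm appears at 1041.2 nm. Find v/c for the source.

0.381c

λ'/λ₀ = 1.4936 > 1 (redshift), so the source is receding.
λ'/λ₀ = √((1 + β)/(1 − β)) for a receding source ⇒ β = (r² − 1)/(r² + 1) with r = λ'/λ₀.
β = (2.2309 − 1)/(2.2309 + 1) ≈ 0.381.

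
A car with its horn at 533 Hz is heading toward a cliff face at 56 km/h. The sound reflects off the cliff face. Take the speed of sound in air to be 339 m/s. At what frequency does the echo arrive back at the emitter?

56 km/h = 15.56 m/s.
The cliff face receives the sound from a moving source: f₁ = f₀ · v/(v − v_e) = 533 × 339/323.44 ≈ 559 Hz.
On the return leg the car is a moving observer: f₂ = f₁ · (v + v_e)/v = 559 × 354.56/339 ≈ 584 Hz.

584 Hz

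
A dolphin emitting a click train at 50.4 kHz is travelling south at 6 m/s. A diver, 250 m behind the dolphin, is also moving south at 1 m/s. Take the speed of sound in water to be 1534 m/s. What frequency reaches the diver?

The diver is behind, so the dolphin is moving away from it while the diver is moving toward the dolphin.
With source receding and observer approaching, f' = f · (v + v_o)/(v + v_s).
f' = 50.4 × (1534 + 1)/(1534 + 6) = 50.4 × 1535/1540 ≈ 50.2 kHz.

50.2 kHz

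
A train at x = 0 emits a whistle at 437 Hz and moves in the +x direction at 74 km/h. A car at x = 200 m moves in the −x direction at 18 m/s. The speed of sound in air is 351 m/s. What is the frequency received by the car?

74 km/h = 20.56 m/s.
The observer lies on the +x side, so the source is heading toward the observer and the observer is heading toward the source.
General Doppler shift: f' = f · (v + v_o)/(v − v_s).
f' = 437 × (351 + 18)/(351 − 20.56) = 437 × 369/330.44 ≈ 488 Hz.

488 Hz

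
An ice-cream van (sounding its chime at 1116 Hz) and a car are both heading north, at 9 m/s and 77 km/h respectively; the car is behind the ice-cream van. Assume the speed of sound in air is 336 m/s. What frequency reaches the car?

1156 Hz

77 km/h = 21.39 m/s.
The car is behind, so the ice-cream van is moving away from it while the car is moving toward the ice-cream van.
With source receding and observer approaching, f' = f · (v + v_o)/(v + v_s).
f' = 1116 × (336 + 21.39)/(336 + 9) = 1116 × 357.39/345 ≈ 1156 Hz.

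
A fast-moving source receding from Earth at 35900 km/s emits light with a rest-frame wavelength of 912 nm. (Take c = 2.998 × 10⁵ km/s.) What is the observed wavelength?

β = v/c = 35900/299800 = 0.1197.
Relativistic Doppler for wavelength: λ' = λ₀ · √((1 + β)/(1 − β)).
λ' = 912 × √(1.1197/0.8803) = 912 × 1.12786 ≈ 1028.6 nm.

1028.6 nm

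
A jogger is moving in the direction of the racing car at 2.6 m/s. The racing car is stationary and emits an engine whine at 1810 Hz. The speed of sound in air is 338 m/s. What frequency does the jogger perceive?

1824 Hz

Moving observer, stationary source: f' = f · (v + v_o)/v.
f' = 1810 × (338 + 2.6)/338 = 1810 × 340.6/338 ≈ 1824 Hz.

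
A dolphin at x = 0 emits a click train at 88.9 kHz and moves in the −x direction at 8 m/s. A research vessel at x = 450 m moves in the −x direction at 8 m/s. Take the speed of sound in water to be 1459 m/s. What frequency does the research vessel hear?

88.9 kHz

The observer lies on the +x side, so the source is heading away from the observer and the observer is heading toward the source.
With source receding and observer approaching, f' = f · (v + v_o)/(v + v_s).
f' = 88.9 × (1459 + 8)/(1459 + 8) = 88.9 × 1467/1467 ≈ 88.9 kHz.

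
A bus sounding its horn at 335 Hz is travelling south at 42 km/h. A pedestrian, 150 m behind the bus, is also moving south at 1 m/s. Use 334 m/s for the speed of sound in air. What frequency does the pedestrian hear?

42 km/h = 11.67 m/s.
The pedestrian is behind, so the bus is moving away from it while the pedestrian is moving toward the bus.
With source receding and observer approaching, f' = f · (v + v_o)/(v + v_s).
f' = 335 × (334 + 1)/(334 + 11.67) = 335 × 335/345.67 ≈ 325 Hz.

325 Hz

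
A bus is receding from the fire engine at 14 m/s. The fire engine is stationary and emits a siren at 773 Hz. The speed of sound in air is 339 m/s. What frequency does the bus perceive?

741 Hz

Moving observer, stationary source: f' = f · (v − v_o)/v.
f' = 773 × (339 − 14)/339 = 773 × 325/339 ≈ 741 Hz.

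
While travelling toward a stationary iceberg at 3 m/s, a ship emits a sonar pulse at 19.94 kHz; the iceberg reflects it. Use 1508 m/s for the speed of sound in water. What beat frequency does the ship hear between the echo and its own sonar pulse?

The iceberg receives the sound from a moving source: f₁ = f₀ · v/(v − v_e) = 19.94 × 1508/1505 ≈ 19.9797 kHz.
On the return leg the ship is a moving observer: f₂ = f₁ · (v + v_e)/v = 19.9797 × 1511/1508 ≈ 20.0195 kHz.
Equivalently f₂ = f₀ · (v + v_e)/(v − v_e).
Beat against the emitted tone (with f₀ = 19940 Hz): |f₂ − f₀| = 2v_e·f₀/(v − v_e) = 2 × 3 × 19940/1505 ≈ 79 Hz.

79 Hz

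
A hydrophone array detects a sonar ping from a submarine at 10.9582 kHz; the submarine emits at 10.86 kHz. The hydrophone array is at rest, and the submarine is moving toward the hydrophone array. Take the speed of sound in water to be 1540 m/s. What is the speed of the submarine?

13.8 m/s

f' = f · v/(v − v_s) ⇒ v_s = v · |1 − f/f'|.
v_s = 1540 × |1 − 10.86/10.9582| = 1540 × 0.008961 ≈ 13.8 m/s.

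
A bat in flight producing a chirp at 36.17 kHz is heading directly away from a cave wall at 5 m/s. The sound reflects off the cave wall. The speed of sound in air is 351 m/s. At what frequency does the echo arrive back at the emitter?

The cave wall receives the sound from a moving source: f₁ = f₀ · v/(v + v_e) = 36.17 × 351/356 ≈ 35.7 kHz.
On the return leg the bat in flight is a moving observer: f₂ = f₁ · (v − v_e)/v = 35.7 × 346/351 ≈ 35.2 kHz.

35.2 kHz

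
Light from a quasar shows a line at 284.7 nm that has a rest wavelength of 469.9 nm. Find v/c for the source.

0.463

λ'/λ₀ = 0.6059 < 1 (blueshift), so the source is approaching.
λ'/λ₀ = √((1 − β)/(1 + β)) for an approaching source ⇒ β = (1 − r²)/(1 + r²) with r = λ'/λ₀.
β = (1 − 0.3671)/(1 + 0.3671) ≈ 0.463.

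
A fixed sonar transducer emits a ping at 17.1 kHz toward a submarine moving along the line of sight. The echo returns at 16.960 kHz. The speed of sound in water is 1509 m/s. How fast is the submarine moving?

Double Doppler shift off a moving reflector: f₂ = f₀ · (v + u)/(v − u) (u > 0 toward emitter).
Rearranging, u = v · (f₂ − f₀)/(f₂ + f₀) = 1509 × -0.140/34.060 ≈ -6.2 m/s.
So the submarine is moving at 6.2 m/s away from the emitter.

6.2 m/s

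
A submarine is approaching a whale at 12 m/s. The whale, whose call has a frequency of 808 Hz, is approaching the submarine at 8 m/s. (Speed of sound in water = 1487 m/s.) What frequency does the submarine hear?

819 Hz

General Doppler shift: f' = f · (v + v_o)/(v − v_s).
f' = 808 × (1487 + 12)/(1487 − 8) = 808 × 1499/1479 ≈ 819 Hz.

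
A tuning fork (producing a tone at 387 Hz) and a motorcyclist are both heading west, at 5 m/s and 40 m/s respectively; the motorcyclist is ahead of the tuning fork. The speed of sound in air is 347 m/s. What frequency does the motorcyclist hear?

The motorcyclist is ahead, so the tuning fork is moving toward it while the motorcyclist is moving away from the tuning fork.
General Doppler shift: f' = f · (v − v_o)/(v − v_s).
f' = 387 × (347 − 40)/(347 − 5) = 387 × 307/342 ≈ 347 Hz.

347 Hz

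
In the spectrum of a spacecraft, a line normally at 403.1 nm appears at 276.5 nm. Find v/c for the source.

0.360

λ'/λ₀ = 0.6859 < 1 (blueshift), so the source is approaching.
λ'/λ₀ = √((1 − β)/(1 + β)) for an approaching source ⇒ β = (1 − r²)/(1 + r²) with r = λ'/λ₀.
β = (1 − 0.4705)/(1 + 0.4705) ≈ 0.360.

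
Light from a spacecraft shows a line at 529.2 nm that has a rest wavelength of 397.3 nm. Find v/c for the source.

λ'/λ₀ = 1.3320 > 1 (redshift), so the source is receding.
λ'/λ₀ = √((1 + β)/(1 − β)) for a receding source ⇒ β = (r² − 1)/(r² + 1) with r = λ'/λ₀.
β = (1.7742 − 1)/(1.7742 + 1) ≈ 0.279.

0.279c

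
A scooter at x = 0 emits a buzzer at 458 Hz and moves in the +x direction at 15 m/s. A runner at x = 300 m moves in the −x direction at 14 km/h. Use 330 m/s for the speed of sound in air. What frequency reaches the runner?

485 Hz

14 km/h = 3.889 m/s.
The observer lies on the +x side, so the source is heading toward the observer and the observer is heading toward the source.
General Doppler shift: f' = f · (v + v_o)/(v − v_s).
f' = 458 × (330 + 3.889)/(330 − 15) = 458 × 333.89/315 ≈ 485 Hz.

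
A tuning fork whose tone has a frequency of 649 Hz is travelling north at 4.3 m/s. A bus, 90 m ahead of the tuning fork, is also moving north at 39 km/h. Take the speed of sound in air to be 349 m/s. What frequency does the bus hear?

637 Hz

39 km/h = 10.83 m/s.
The bus is ahead, so the tuning fork is moving toward it while the bus is moving away from the tuning fork.
Both move, so f' = f · (v − v_o)/(v − v_s).
f' = 649 × (349 − 10.83)/(349 − 4.3) = 649 × 338.17/344.7 ≈ 637 Hz.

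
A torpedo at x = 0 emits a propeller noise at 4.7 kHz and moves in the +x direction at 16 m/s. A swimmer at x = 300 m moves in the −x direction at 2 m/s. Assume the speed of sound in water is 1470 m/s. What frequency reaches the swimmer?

The observer lies on the +x side, so the source is heading toward the observer and the observer is heading toward the source.
With source approaching and observer approaching, f' = f · (v + v_o)/(v − v_s).
f' = 4.7 × (1470 + 2)/(1470 − 16) = 4.7 × 1472/1454 ≈ 4.76 kHz.

4.76 kHz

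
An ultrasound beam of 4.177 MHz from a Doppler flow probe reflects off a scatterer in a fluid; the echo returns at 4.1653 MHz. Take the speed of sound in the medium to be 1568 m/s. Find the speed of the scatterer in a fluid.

Double Doppler shift off a moving reflector: f₂ = f₀ · (v + u)/(v − u) (u > 0 toward emitter).
Rearranging, u = v · (f₂ − f₀)/(f₂ + f₀) = 1568 × -0.0117/8.3423 ≈ -2.20 m/s.
So the scatterer in a fluid is moving at 2.20 m/s away from the emitter.

2.20 m/s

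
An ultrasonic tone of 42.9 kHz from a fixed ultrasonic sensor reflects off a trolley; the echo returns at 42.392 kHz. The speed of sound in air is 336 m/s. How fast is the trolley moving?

2.00 m/s

Double Doppler shift off a moving reflector: f₂ = f₀ · (v + u)/(v − u) (u > 0 toward emitter).
Rearranging, u = v · (f₂ − f₀)/(f₂ + f₀) = 336 × -0.508/85.292 ≈ -2.00 m/s.
So the trolley is moving at 2.00 m/s away from the emitter.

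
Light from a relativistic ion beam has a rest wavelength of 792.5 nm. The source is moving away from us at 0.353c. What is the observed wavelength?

Relativistic Doppler for wavelength: λ' = λ₀ · √((1 + β)/(1 − β)).
λ' = 792.5 × √(1.3530/0.6470) = 792.5 × 1.44609 ≈ 1146.0 nm.

1146.0 nm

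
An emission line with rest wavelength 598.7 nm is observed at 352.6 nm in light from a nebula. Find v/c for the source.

0.485c

λ'/λ₀ = 0.5889 < 1 (blueshift), so the source is approaching.
λ'/λ₀ = √((1 − β)/(1 + β)) for an approaching source ⇒ β = (1 − r²)/(1 + r²) with r = λ'/λ₀.
β = (1 − 0.3469)/(1 + 0.3469) ≈ 0.485.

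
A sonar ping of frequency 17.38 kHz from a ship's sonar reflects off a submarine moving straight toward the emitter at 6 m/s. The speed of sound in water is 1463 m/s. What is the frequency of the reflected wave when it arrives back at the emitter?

17.52 kHz

At the submarine (a moving observer), f₁ = f₀ · (v + u)/v = 17.38 × 1469/1463 ≈ 17.45 kHz.
On reflection it acts as a source moving toward the stationary detector: f₂ = f₁ · v/(v − u) = 17.45 × 1463/1457 ≈ 17.52 kHz.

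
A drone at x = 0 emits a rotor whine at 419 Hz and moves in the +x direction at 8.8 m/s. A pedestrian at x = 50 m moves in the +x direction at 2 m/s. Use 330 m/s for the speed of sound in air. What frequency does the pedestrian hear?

428 Hz

The observer lies on the +x side, so the source is heading toward the observer and the observer is heading away from the source.
With source approaching and observer receding, f' = f · (v − v_o)/(v − v_s).
f' = 419 × (330 − 2)/(330 − 8.8) = 419 × 328/321.2 ≈ 428 Hz.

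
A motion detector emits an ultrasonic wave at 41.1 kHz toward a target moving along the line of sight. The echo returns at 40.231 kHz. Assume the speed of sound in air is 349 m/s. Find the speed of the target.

Double Doppler shift off a moving reflector: f₂ = f₀ · (v + u)/(v − u) (u > 0 toward emitter).
Rearranging, u = v · (f₂ − f₀)/(f₂ + f₀) = 349 × -0.869/81.331 ≈ -3.7 m/s.
So the target is moving at 3.7 m/s away from the emitter.

3.7 m/s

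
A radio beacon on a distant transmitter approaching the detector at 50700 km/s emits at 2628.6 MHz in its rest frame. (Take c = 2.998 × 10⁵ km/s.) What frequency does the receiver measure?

β = v/c = 50700/299800 = 0.1691.
Relativistic Doppler for frequency: f' = f₀ · √((1 + β)/(1 − β)).
f' = 2628.6 × √(1.1691/0.8309) = 2628.6 × 1.18620 ≈ 3118.0 MHz.

3118.0 MHz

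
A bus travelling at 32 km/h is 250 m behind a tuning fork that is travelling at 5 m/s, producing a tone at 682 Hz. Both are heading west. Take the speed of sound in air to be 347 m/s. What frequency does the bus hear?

690 Hz

32 km/h = 8.889 m/s.
The bus is behind, so the tuning fork is moving away from it while the bus is moving toward the tuning fork.
Both move, so f' = f · (v + v_o)/(v + v_s).
f' = 682 × (347 + 8.889)/(347 + 5) = 682 × 355.89/352 ≈ 690 Hz.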